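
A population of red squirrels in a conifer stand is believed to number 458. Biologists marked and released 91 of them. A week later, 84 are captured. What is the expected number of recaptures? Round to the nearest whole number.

Expected recaptures E[R] = M·C / N.
E[R] = 91 × 84 / 458 = 7644 / 458 ≈ 16.7 → 17

expected recaptures ≈ 17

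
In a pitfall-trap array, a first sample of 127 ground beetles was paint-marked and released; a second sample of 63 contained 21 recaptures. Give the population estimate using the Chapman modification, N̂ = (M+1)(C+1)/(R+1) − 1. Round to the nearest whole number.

N̂ = (127+1)(63+1)/(21+1) − 1 = 128·64/22 − 1
= 8192/22 − 1 ≈ 372.4 − 1 ≈ 371.4 → 371

N ≈ 371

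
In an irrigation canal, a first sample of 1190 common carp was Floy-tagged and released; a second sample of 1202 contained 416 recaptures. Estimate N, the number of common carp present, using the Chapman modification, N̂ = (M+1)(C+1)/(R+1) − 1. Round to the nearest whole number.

N ≈ 3435

N̂ = (1190+1)(1202+1)/(416+1) − 1 = 1191·1203/417 − 1
= 1432773/417 − 1 ≈ 3435.9 − 1 ≈ 3434.9 → 3435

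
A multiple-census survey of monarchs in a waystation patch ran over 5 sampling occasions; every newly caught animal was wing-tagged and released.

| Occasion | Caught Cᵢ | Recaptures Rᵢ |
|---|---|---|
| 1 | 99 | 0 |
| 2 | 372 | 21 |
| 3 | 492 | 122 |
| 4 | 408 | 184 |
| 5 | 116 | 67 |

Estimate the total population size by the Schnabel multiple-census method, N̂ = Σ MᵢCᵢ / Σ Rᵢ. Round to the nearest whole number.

Marked at large before each occasion: Mᵢ = Σⱼ<ᵢ (Cⱼ − Rⱼ) → M1=0, M2=99, M3=450, M4=820, M5=1044
Σ MᵢCᵢ = 0·99 + 99·372 + 450·492 + 820·408 + 1044·116 = 0 + 36828 + 221400 + 334560 + 121104 = 713892
Σ Rᵢ = 0 + 21 + 122 + 184 + 67 = 394
N̂ = 713892 / 394 ≈ 1811.9 → 1812

N ≈ 1812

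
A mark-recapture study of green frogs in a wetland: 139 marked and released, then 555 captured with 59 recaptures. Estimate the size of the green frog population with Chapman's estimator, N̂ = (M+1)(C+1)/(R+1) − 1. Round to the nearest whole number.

N ≈ 1296

N̂ = (139+1)(555+1)/(59+1) − 1 = 140·556/60 − 1
= 77840/60 − 1 ≈ 1297.3 − 1 ≈ 1296.3 → 1296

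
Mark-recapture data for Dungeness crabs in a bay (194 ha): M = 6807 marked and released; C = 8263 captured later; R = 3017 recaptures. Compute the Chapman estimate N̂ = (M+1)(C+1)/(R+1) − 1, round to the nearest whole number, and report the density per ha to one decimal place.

N̂ = 6808·8264/3018 − 1 = 56261312/3018 − 1 ≈ 18640.9 → 18641
Density = N̂ / area = 18641 / 194 ≈ 96.09 → 96.1 per ha

density ≈ 96.1 Dungeness crabs per ha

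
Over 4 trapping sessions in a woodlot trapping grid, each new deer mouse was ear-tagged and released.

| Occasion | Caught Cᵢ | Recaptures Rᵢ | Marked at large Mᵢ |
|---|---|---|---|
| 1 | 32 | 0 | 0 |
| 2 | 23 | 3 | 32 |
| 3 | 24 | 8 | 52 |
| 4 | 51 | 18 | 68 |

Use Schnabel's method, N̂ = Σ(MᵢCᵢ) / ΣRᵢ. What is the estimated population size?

Σ MᵢCᵢ = 0·32 + 32·23 + 52·24 + 68·51 = 0 + 736 + 1248 + 3468 = 5452
Σ Rᵢ = 0 + 3 + 8 + 18 = 29
N̂ = 5452 / 29 = 188

N = 188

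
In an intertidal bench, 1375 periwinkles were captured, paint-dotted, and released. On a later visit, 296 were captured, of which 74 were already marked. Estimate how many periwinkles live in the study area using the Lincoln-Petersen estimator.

Lincoln-Petersen assumes M/N = R/C, so N = M·C / R.
N = (1375 × 296) / 74 = 407000 / 74 = 5500

N = 5500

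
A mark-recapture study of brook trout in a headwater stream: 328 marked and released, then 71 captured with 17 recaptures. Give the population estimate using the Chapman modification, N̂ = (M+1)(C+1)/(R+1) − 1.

N̂ = (328+1)(71+1)/(17+1) − 1 = 329·72/18 − 1
= 23688/18 − 1 = 1316 − 1 = 1315

N = 1315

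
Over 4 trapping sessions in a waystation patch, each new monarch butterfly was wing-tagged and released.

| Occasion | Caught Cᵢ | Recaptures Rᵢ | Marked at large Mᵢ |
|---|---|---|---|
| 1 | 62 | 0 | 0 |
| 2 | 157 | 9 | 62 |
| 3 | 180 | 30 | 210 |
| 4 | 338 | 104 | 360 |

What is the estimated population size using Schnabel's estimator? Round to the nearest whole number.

Σ MᵢCᵢ = 0·62 + 62·157 + 210·180 + 360·338 = 0 + 9734 + 37800 + 121680 = 169214
Σ Rᵢ = 0 + 9 + 30 + 104 = 143
N̂ = 169214 / 143 ≈ 1183.3 → 1183

N ≈ 1183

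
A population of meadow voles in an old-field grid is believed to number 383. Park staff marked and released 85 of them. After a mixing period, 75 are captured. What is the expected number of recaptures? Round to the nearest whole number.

The marked fraction of the population is 85/383, so in a sample of 75 expect C·(M/N) marked.
E[R] = 85 × 75 / 383 = 6375 / 383 ≈ 16.6 → 17

expected recaptures ≈ 17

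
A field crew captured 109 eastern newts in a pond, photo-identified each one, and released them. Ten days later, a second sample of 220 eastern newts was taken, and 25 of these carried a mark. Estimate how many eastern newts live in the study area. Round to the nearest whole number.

N ≈ 959

Lincoln-Petersen assumes M/N = R/C, so N = M·C / R.
N = (109 × 220) / 25 = 23980 / 25 ≈ 959.2 → 959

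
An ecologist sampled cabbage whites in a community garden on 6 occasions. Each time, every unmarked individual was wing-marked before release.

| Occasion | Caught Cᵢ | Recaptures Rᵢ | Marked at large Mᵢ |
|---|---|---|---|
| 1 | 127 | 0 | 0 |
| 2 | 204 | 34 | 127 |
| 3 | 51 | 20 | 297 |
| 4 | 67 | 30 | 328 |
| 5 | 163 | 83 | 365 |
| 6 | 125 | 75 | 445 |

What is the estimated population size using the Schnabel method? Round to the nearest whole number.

Σ MᵢCᵢ = 0·127 + 127·204 + 297·51 + 328·67 + 365·163 + 445·125 = 0 + 25908 + 15147 + 21976 + 59495 + 55625 = 178151
Σ Rᵢ = 0 + 34 + 20 + 30 + 83 + 75 = 242
N̂ = 178151 / 242 ≈ 736.2 → 736

N ≈ 736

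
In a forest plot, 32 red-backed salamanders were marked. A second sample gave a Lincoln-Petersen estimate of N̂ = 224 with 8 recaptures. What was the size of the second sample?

C = 56

From N = M·C/R: C = N·R / M = 224·8 / 32 = 1792 / 32 = 56.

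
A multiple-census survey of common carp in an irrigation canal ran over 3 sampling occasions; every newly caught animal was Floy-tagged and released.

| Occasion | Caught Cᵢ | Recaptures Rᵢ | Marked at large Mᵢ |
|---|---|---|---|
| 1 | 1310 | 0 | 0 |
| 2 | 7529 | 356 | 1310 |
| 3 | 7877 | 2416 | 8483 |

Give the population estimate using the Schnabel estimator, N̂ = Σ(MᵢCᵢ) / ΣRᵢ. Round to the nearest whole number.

N ≈ 27,664

Σ MᵢCᵢ = 0·1310 + 1310·7529 + 8483·7877 = 0 + 9862990 + 66820591 = 76683581
Σ Rᵢ = 0 + 356 + 2416 = 2772
N̂ = 76683581 / 2772 ≈ 27663.6 → 27664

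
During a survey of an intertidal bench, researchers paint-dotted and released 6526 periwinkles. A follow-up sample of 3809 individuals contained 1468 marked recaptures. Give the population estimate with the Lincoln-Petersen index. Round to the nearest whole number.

Lincoln-Petersen assumes M/N = R/C, so N = M·C / R.
N = (6526 × 3809) / 1468 = 24857534 / 1468 ≈ 16932.9 → 16933

N ≈ 16,933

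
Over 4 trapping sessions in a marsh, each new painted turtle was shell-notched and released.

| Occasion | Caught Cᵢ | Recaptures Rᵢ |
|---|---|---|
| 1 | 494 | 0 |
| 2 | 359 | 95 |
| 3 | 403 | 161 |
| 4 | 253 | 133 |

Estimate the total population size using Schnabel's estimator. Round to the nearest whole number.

N ≈ 1892

Marked at large before each occasion: Mᵢ = Σⱼ<ᵢ (Cⱼ − Rⱼ) → M1=0, M2=494, M3=758, M4=1000
Σ MᵢCᵢ = 0·494 + 494·359 + 758·403 + 1000·253 = 0 + 177346 + 305474 + 253000 = 735820
Σ Rᵢ = 0 + 95 + 161 + 133 = 389
N̂ = 735820 / 389 ≈ 1891.6 → 1892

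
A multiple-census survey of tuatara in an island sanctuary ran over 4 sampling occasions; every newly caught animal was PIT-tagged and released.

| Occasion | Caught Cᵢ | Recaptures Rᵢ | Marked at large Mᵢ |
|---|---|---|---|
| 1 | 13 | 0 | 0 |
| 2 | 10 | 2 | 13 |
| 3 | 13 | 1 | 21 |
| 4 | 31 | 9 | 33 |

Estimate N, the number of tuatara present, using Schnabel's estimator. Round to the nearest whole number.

Σ MᵢCᵢ = 0·13 + 13·10 + 21·13 + 33·31 = 0 + 130 + 273 + 1023 = 1426
Σ Rᵢ = 0 + 2 + 1 + 9 = 12
N̂ = 1426 / 12 ≈ 118.8 → 119

N ≈ 119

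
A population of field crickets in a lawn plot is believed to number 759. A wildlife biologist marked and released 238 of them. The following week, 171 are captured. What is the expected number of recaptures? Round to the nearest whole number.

expected recaptures ≈ 54

The marked fraction of the population is 238/759, so in a sample of 171 expect C·(M/N) marked.
E[R] = 238 × 171 / 759 = 40698 / 759 ≈ 53.6 → 54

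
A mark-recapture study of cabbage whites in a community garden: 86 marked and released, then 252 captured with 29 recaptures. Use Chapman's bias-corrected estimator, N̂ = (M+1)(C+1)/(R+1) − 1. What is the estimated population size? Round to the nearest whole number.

N̂ = (86+1)(252+1)/(29+1) − 1 = 87·253/30 − 1
= 22011/30 − 1 ≈ 733.7 − 1 ≈ 732.7 → 733

N ≈ 733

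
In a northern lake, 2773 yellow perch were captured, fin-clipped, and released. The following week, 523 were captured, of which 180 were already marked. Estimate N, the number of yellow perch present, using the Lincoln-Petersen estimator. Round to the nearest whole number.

The marked fraction in the recapture sample should equal the marked fraction in the population: 180/523 = 2773/N.
N = (2773 × 523) / 180 = 1450279 / 180 ≈ 8057.1 → 8057

N ≈ 8057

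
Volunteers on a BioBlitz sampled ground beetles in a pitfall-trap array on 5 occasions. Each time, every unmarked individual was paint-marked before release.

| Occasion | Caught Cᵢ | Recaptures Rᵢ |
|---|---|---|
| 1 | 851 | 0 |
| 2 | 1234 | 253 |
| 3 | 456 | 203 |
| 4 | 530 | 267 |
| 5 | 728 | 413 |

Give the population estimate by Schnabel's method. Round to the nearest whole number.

N ≈ 4137

Marked at large before each occasion: Mᵢ = Σⱼ<ᵢ (Cⱼ − Rⱼ) → M1=0, M2=851, M3=1832, M4=2085, M5=2348
Σ MᵢCᵢ = 0·851 + 851·1234 + 1832·456 + 2085·530 + 2348·728 = 0 + 1050134 + 835392 + 1105050 + 1709344 = 4699920
Σ Rᵢ = 0 + 253 + 203 + 267 + 413 = 1136
N̂ = 4699920 / 1136 ≈ 4137.3 → 4137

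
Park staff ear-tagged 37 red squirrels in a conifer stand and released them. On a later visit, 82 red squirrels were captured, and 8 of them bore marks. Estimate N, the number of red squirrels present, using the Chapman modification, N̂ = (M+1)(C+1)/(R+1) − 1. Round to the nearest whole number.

N ≈ 349

N̂ = (37+1)(82+1)/(8+1) − 1 = 38·83/9 − 1
= 3154/9 − 1 ≈ 350.4 − 1 ≈ 349.4 → 349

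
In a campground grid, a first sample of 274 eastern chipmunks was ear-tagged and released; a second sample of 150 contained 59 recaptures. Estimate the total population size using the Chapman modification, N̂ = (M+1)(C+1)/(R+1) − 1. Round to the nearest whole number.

N ≈ 691

N̂ = (274+1)(150+1)/(59+1) − 1 = 275·151/60 − 1
= 41525/60 − 1 ≈ 692.1 − 1 ≈ 691.1 → 691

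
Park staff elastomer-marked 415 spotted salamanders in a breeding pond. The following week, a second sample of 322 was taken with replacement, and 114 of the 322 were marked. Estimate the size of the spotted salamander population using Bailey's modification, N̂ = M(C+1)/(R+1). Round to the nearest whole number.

N̂ = 415·(322+1)/(114+1) = 415·323/115 = 134045/115 ≈ 1165.6 → 1166

N ≈ 1166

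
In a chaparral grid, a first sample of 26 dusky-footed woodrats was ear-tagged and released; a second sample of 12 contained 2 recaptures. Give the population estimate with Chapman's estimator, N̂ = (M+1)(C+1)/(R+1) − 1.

N = 116

N̂ = (26+1)(12+1)/(2+1) − 1 = 27·13/3 − 1
= 351/3 − 1 = 117 − 1 = 116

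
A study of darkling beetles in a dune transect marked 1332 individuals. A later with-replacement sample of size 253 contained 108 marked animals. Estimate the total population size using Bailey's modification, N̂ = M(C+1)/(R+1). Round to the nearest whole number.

N̂ = 1332·(253+1)/(108+1) = 1332·254/109 = 338328/109 ≈ 3103.9 → 3104

N ≈ 3104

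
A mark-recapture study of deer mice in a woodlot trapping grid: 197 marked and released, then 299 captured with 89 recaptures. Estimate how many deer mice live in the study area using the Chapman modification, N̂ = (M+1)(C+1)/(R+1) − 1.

N̂ = (197+1)(299+1)/(89+1) − 1 = 198·300/90 − 1
= 59400/90 − 1 = 660 − 1 = 659

N = 659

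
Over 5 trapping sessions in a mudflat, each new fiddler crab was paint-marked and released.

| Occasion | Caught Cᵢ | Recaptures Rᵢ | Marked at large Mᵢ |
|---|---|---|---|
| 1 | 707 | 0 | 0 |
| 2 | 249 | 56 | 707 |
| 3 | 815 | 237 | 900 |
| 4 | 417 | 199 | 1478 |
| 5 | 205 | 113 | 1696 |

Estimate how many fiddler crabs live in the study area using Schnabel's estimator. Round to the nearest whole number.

N ≈ 3097

Σ MᵢCᵢ = 0·707 + 707·249 + 900·815 + 1478·417 + 1696·205 = 0 + 176043 + 733500 + 616326 + 347680 = 1873549
Σ Rᵢ = 0 + 56 + 237 + 199 + 113 = 605
N̂ = 1873549 / 605 ≈ 3096.8 → 3097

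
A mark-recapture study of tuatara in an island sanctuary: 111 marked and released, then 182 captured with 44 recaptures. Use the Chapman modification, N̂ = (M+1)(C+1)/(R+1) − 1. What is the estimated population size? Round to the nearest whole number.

N ≈ 454

N̂ = (111+1)(182+1)/(44+1) − 1 = 112·183/45 − 1
= 20496/45 − 1 ≈ 455.47 − 1 ≈ 454.47 → 454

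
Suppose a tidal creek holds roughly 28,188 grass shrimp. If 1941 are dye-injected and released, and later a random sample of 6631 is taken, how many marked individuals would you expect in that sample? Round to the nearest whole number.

expected recaptures ≈ 457

Expected recaptures E[R] = M·C / N.
E[R] = 1941 × 6631 / 28188 = 12870771 / 28188 ≈ 456.6 → 457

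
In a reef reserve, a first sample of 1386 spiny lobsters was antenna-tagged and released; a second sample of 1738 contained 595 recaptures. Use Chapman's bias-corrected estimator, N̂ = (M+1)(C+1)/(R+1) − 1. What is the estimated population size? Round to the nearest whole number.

N̂ = (1386+1)(1738+1)/(595+1) − 1 = 1387·1739/596 − 1
= 2411993/596 − 1 ≈ 4047.0 − 1 ≈ 4046.0 → 4046

N ≈ 4046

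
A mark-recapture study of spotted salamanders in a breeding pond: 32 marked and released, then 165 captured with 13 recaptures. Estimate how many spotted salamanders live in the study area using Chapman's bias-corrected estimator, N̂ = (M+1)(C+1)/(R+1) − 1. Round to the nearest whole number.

N ≈ 390

N̂ = (32+1)(165+1)/(13+1) − 1 = 33·166/14 − 1
= 5478/14 − 1 ≈ 391.3 − 1 ≈ 390.3 → 390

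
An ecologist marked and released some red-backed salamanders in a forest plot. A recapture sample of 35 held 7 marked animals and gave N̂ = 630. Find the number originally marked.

From N = M·C/R: M = N·R / C = 630·7 / 35 = 4410 / 35 = 126.

M = 126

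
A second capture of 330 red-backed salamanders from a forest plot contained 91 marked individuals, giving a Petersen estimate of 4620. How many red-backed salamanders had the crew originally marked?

M = 1274

From N = M·C/R: M = N·R / C = 4620·91 / 330 = 420420 / 330 = 1274.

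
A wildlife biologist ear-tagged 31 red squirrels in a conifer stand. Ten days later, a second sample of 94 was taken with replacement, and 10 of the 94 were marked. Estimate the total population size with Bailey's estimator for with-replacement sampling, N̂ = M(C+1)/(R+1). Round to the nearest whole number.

N ≈ 268

N̂ = 31·(94+1)/(10+1) = 31·95/11 = 2945/11 ≈ 267.7 → 268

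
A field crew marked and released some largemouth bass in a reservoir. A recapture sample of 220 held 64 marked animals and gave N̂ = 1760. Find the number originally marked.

M = 512

From N = M·C/R: M = N·R / C = 1760·64 / 220 = 112640 / 220 = 512.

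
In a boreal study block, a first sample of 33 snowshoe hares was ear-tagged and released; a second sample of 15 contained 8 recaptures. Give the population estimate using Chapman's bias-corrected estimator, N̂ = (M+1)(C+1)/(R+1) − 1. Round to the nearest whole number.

N ≈ 59

N̂ = (33+1)(15+1)/(8+1) − 1 = 34·16/9 − 1
= 544/9 − 1 ≈ 60.4 − 1 ≈ 59.4 → 59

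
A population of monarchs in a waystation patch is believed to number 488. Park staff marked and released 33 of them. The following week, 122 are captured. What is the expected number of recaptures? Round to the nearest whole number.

Expected recaptures E[R] = M·C / N.
E[R] = 33 × 122 / 488 = 4026 / 488 ≈ 8.2 → 8

expected recaptures ≈ 8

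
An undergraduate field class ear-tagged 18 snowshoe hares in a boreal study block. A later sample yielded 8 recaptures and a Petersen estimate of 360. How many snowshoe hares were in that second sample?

C = 160

From N = M·C/R: C = N·R / M = 360·8 / 18 = 2880 / 18 = 160.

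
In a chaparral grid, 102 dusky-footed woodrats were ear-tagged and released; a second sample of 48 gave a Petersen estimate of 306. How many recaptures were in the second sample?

R = 16

From N = M·C/R: R = M·C / N = 102·48 / 306 = 4896 / 306 = 16.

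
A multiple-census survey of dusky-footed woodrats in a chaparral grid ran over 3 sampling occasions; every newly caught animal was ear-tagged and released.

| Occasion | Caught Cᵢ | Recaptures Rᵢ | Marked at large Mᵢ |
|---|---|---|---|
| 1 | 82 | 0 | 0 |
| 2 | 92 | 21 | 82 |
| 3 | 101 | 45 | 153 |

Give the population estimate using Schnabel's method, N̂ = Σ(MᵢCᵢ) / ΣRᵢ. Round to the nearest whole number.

N ≈ 348

Σ MᵢCᵢ = 0·82 + 82·92 + 153·101 = 0 + 7544 + 15453 = 22997
Σ Rᵢ = 0 + 21 + 45 = 66
N̂ = 22997 / 66 ≈ 348.4 → 348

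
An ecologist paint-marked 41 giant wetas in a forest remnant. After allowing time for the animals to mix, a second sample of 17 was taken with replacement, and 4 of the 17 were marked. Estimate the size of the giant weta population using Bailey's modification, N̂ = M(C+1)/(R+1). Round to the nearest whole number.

N̂ = 41·(17+1)/(4+1) = 41·18/5 = 738/5 ≈ 147.6 → 148

N ≈ 148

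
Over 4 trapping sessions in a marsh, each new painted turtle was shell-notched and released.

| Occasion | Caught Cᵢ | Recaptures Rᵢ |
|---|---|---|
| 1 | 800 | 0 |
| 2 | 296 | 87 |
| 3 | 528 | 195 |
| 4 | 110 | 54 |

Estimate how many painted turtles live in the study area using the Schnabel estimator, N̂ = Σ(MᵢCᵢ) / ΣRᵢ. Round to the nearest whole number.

Marked at large before each occasion: Mᵢ = Σⱼ<ᵢ (Cⱼ − Rⱼ) → M1=0, M2=800, M3=1009, M4=1342
Σ MᵢCᵢ = 0·800 + 800·296 + 1009·528 + 1342·110 = 0 + 236800 + 532752 + 147620 = 917172
Σ Rᵢ = 0 + 87 + 195 + 54 = 336
N̂ = 917172 / 336 ≈ 2729.7 → 2730

N ≈ 2730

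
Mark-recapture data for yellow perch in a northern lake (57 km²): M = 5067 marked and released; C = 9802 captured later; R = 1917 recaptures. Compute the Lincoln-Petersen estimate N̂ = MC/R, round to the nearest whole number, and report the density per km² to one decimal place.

density ≈ 454.5 yellow perch per km²

N̂ = 5067·9802/1917 = 49666734/1917 ≈ 25908.6 → 25909
Density = N̂ / area = 25909 / 57 ≈ 454.54 → 454.5 per km²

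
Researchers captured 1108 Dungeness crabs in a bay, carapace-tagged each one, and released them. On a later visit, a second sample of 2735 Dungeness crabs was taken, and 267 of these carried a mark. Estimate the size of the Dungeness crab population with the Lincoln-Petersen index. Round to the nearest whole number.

N ≈ 11,350

If marked individuals mix randomly, R/C ≈ M/N, giving N ≈ M·C/R.
N = (1108 × 2735) / 267 = 3030380 / 267 ≈ 11349.7 → 11350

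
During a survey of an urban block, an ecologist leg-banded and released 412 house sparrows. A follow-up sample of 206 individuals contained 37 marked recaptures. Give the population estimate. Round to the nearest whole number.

N ≈ 2294

N = (412 × 206) / 37 = 84872 / 37 ≈ 2293.8 → 2294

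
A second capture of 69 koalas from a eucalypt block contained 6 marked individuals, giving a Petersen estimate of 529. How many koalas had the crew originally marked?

From N = M·C/R: M = N·R / C = 529·6 / 69 = 3174 / 69 = 46.

M = 46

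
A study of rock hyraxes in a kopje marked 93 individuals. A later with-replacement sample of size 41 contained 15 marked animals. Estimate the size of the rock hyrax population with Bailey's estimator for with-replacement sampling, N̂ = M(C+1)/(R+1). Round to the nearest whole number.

N̂ = 93·(41+1)/(15+1) = 93·42/16 = 3906/16 ≈ 244.1 → 244

N ≈ 244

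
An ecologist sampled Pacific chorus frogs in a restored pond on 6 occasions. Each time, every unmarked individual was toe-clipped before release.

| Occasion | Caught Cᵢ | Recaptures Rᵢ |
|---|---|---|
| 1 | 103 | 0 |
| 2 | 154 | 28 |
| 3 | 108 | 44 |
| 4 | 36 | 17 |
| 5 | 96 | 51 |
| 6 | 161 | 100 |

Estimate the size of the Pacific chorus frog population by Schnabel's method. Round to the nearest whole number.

Marked at large before each occasion: Mᵢ = Σⱼ<ᵢ (Cⱼ − Rⱼ) → M1=0, M2=103, M3=229, M4=293, M5=312, M6=357
Σ MᵢCᵢ = 0·103 + 103·154 + 229·108 + 293·36 + 312·96 + 357·161 = 0 + 15862 + 24732 + 10548 + 29952 + 57477 = 138571
Σ Rᵢ = 0 + 28 + 44 + 17 + 51 + 100 = 240
N̂ = 138571 / 240 ≈ 577.4 → 577

N ≈ 577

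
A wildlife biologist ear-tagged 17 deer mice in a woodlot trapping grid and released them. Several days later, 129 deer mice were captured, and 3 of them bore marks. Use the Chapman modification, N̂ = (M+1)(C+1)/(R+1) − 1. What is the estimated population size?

N̂ = (17+1)(129+1)/(3+1) − 1 = 18·130/4 − 1
= 2340/4 − 1 = 585 − 1 = 584

N = 584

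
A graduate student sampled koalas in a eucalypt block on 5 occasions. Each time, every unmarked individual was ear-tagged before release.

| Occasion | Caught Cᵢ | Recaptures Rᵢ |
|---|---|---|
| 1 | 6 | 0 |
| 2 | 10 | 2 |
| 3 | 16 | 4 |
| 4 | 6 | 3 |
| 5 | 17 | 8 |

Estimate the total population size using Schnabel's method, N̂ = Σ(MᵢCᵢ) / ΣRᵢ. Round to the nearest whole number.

N ≈ 55

Marked at large before each occasion: Mᵢ = Σⱼ<ᵢ (Cⱼ − Rⱼ) → M1=0, M2=6, M3=14, M4=26, M5=29
Σ MᵢCᵢ = 0·6 + 6·10 + 14·16 + 26·6 + 29·17 = 0 + 60 + 224 + 156 + 493 = 933
Σ Rᵢ = 0 + 2 + 4 + 3 + 8 = 17
N̂ = 933 / 17 ≈ 54.9 → 55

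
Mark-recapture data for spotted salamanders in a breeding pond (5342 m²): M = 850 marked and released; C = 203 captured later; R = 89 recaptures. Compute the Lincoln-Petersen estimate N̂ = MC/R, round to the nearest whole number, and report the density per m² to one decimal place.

N̂ = 850·203/89 = 172550/89 ≈ 1938.8 → 1939
Density = N̂ / area = 1939 / 5342 ≈ 0.36 → 0.4 per m²

density ≈ 0.4 spotted salamanders per m²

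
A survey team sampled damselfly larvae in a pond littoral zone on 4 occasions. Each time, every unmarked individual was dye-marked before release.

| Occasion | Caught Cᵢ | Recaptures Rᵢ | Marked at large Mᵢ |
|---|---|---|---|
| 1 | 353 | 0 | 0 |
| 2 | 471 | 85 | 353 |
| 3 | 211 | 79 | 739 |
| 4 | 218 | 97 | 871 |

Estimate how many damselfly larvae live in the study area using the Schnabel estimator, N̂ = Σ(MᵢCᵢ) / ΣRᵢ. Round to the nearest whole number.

N ≈ 1962

Σ MᵢCᵢ = 0·353 + 353·471 + 739·211 + 871·218 = 0 + 166263 + 155929 + 189878 = 512070
Σ Rᵢ = 0 + 85 + 79 + 97 = 261
N̂ = 512070 / 261 ≈ 1962.0 → 1962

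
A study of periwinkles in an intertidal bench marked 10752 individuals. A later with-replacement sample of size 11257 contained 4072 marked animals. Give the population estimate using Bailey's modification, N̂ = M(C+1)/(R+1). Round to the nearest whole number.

N ≈ 29,719

N̂ = 10752·(11257+1)/(4072+1) = 10752·11258/4073 = 121046016/4073 ≈ 29719.1 → 29719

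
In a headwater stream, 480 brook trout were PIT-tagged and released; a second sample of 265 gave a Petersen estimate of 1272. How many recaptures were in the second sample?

From N = M·C/R: R = M·C / N = 480·265 / 1272 = 127200 / 1272 = 100.

R = 100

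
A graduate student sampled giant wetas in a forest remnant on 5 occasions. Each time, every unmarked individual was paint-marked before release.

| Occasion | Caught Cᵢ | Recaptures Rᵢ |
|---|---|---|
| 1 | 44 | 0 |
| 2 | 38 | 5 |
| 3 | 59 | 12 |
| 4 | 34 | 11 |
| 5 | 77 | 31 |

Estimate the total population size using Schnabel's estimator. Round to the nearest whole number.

Marked at large before each occasion: Mᵢ = Σⱼ<ᵢ (Cⱼ − Rⱼ) → M1=0, M2=44, M3=77, M4=124, M5=147
Σ MᵢCᵢ = 0·44 + 44·38 + 77·59 + 124·34 + 147·77 = 0 + 1672 + 4543 + 4216 + 11319 = 21750
Σ Rᵢ = 0 + 5 + 12 + 11 + 31 = 59
N̂ = 21750 / 59 ≈ 368.6 → 369

N ≈ 369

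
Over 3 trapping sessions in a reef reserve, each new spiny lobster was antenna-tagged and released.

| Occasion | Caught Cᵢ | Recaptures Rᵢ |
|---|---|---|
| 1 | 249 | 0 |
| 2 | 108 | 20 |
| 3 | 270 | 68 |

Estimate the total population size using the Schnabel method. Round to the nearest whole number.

Marked at large before each occasion: Mᵢ = Σⱼ<ᵢ (Cⱼ − Rⱼ) → M1=0, M2=249, M3=337
Σ MᵢCᵢ = 0·249 + 249·108 + 337·270 = 0 + 26892 + 90990 = 117882
Σ Rᵢ = 0 + 20 + 68 = 88
N̂ = 117882 / 88 ≈ 1339.6 → 1340

N ≈ 1340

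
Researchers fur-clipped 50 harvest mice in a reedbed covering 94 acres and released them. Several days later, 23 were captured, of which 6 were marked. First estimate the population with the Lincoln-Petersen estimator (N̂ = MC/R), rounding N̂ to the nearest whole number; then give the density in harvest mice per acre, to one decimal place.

N̂ = 50·23/6 = 1150/6 ≈ 191.7 → 192
Density = N̂ / area = 192 / 94 ≈ 2.04 → 2.0 per acre

density ≈ 2.0 harvest mice per acre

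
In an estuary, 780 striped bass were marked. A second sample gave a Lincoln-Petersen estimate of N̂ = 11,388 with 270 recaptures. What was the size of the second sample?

From N = M·C/R: C = N·R / M = 11388·270 / 780 = 3074760 / 780 = 3942.

C = 3942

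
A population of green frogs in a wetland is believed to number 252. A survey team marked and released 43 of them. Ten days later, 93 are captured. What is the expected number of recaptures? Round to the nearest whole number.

expected recaptures ≈ 16

Expected recaptures E[R] = M·C / N.
E[R] = 43 × 93 / 252 = 3999 / 252 ≈ 15.9 → 16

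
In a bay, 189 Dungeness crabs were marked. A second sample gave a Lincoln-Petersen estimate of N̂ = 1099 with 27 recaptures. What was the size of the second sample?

C = 157

From N = M·C/R: C = N·R / M = 1099·27 / 189 = 29673 / 189 = 157.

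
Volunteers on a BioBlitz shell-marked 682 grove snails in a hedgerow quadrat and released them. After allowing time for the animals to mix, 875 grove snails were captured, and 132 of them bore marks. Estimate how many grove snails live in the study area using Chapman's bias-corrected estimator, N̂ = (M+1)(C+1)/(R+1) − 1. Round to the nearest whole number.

N ≈ 4498

N̂ = (682+1)(875+1)/(132+1) − 1 = 683·876/133 − 1
= 598308/133 − 1 ≈ 4498.6 − 1 ≈ 4497.6 → 4498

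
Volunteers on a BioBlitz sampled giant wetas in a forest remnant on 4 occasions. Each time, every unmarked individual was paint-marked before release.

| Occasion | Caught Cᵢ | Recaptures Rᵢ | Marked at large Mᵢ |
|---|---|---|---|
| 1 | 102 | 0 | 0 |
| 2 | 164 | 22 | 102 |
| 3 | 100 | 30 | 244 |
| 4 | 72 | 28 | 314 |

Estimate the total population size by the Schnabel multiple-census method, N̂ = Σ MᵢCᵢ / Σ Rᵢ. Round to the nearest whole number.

Σ MᵢCᵢ = 0·102 + 102·164 + 244·100 + 314·72 = 0 + 16728 + 24400 + 22608 = 63736
Σ Rᵢ = 0 + 22 + 30 + 28 = 80
N̂ = 63736 / 80 ≈ 796.7 → 797

N ≈ 797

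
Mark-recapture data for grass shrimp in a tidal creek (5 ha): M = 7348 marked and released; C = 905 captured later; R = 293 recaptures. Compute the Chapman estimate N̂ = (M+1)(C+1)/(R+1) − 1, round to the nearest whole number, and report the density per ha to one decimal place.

N̂ = 7349·906/294 − 1 = 6658194/294 − 1 ≈ 22645.9 → 22646
Density = N̂ / area = 22646 / 5 ≈ 4529.20 → 4529.2 per ha

density ≈ 4529.2 grass shrimp per ha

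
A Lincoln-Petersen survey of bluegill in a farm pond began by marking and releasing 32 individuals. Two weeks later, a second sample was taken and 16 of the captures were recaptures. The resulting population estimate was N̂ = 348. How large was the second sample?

From N = M·C/R: C = N·R / M = 348·16 / 32 = 5568 / 32 = 174.

C = 174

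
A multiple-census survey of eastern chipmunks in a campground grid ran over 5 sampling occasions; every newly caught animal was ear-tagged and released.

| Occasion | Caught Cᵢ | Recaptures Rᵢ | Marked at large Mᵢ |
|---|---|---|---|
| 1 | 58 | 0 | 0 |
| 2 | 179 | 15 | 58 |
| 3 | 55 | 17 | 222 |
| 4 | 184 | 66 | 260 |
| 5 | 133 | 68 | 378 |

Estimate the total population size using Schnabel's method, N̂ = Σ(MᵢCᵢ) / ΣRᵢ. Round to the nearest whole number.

N ≈ 727

Σ MᵢCᵢ = 0·58 + 58·179 + 222·55 + 260·184 + 378·133 = 0 + 10382 + 12210 + 47840 + 50274 = 120706
Σ Rᵢ = 0 + 15 + 17 + 66 + 68 = 166
N̂ = 120706 / 166 ≈ 727.1 → 727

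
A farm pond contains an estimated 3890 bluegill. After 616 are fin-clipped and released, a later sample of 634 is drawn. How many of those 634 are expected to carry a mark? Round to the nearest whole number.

Expected recaptures E[R] = M·C / N.
E[R] = 616 × 634 / 3890 = 390544 / 3890 ≈ 100.4 → 100

expected recaptures ≈ 100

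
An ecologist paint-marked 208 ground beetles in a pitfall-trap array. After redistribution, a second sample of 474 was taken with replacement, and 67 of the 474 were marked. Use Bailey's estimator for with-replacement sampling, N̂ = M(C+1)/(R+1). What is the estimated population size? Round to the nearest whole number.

N ≈ 1453

N̂ = 208·(474+1)/(67+1) = 208·475/68 = 98800/68 ≈ 1452.9 → 1453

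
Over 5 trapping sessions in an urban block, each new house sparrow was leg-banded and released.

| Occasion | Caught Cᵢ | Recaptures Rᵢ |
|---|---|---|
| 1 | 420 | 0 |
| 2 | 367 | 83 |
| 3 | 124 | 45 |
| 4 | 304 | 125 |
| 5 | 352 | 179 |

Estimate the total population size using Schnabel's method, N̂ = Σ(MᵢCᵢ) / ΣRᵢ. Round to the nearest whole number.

Marked at large before each occasion: Mᵢ = Σⱼ<ᵢ (Cⱼ − Rⱼ) → M1=0, M2=420, M3=704, M4=783, M5=962
Σ MᵢCᵢ = 0·420 + 420·367 + 704·124 + 783·304 + 962·352 = 0 + 154140 + 87296 + 238032 + 338624 = 818092
Σ Rᵢ = 0 + 83 + 45 + 125 + 179 = 432
N̂ = 818092 / 432 ≈ 1893.7 → 1894

N ≈ 1894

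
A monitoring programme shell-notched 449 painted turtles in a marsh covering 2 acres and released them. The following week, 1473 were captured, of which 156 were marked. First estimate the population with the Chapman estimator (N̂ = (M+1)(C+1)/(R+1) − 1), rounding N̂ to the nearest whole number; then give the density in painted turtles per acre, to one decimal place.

N̂ = 450·1474/157 − 1 = 663300/157 − 1 ≈ 4223.8 → 4224
Density = N̂ / area = 4224 / 2 = 2112.0 per acre

density ≈ 2112.0 painted turtles per acre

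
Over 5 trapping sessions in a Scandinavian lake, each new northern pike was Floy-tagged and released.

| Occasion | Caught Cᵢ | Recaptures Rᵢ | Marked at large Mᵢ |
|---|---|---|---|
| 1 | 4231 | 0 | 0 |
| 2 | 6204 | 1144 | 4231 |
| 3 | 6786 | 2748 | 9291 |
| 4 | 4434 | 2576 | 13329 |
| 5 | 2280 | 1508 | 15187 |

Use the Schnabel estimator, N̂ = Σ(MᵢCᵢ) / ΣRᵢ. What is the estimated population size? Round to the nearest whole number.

Σ MᵢCᵢ = 0·4231 + 4231·6204 + 9291·6786 + 13329·4434 + 15187·2280 = 0 + 26249124 + 63048726 + 59100786 + 34626360 = 183024996
Σ Rᵢ = 0 + 1144 + 2748 + 2576 + 1508 = 7976
N̂ = 183024996 / 7976 ≈ 22947.0 → 22947

N ≈ 22,947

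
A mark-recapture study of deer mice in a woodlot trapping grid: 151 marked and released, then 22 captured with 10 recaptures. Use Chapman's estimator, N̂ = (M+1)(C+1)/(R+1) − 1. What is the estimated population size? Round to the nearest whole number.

N ≈ 317

N̂ = (151+1)(22+1)/(10+1) − 1 = 152·23/11 − 1
= 3496/11 − 1 ≈ 317.8 − 1 ≈ 316.8 → 317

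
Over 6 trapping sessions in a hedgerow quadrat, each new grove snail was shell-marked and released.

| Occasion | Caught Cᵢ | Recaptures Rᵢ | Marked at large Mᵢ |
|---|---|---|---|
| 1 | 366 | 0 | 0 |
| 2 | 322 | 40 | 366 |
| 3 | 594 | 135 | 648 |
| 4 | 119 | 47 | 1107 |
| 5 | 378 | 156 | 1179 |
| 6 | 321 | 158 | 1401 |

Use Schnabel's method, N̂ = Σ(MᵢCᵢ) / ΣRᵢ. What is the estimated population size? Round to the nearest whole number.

N ≈ 2854

Σ MᵢCᵢ = 0·366 + 366·322 + 648·594 + 1107·119 + 1179·378 + 1401·321 = 0 + 117852 + 384912 + 131733 + 445662 + 449721 = 1529880
Σ Rᵢ = 0 + 40 + 135 + 47 + 156 + 158 = 536
N̂ = 1529880 / 536 ≈ 2854.3 → 2854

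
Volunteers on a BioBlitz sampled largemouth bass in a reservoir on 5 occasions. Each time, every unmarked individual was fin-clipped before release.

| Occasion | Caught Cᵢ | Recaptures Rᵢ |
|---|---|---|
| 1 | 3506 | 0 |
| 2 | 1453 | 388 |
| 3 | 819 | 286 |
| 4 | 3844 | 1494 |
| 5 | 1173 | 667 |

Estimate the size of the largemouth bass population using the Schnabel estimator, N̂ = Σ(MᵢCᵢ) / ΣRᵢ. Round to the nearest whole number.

N ≈ 13,122

Marked at large before each occasion: Mᵢ = Σⱼ<ᵢ (Cⱼ − Rⱼ) → M1=0, M2=3506, M3=4571, M4=5104, M5=7454
Σ MᵢCᵢ = 0·3506 + 3506·1453 + 4571·819 + 5104·3844 + 7454·1173 = 0 + 5094218 + 3743649 + 19619776 + 8743542 = 37201185
Σ Rᵢ = 0 + 388 + 286 + 1494 + 667 = 2835
N̂ = 37201185 / 2835 ≈ 13122.1 → 13122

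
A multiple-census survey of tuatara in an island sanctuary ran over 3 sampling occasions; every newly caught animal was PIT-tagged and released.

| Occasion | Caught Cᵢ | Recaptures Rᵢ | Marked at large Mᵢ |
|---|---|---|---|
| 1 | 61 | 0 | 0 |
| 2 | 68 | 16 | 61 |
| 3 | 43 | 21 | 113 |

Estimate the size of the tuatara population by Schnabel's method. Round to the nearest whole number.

N ≈ 243

Σ MᵢCᵢ = 0·61 + 61·68 + 113·43 = 0 + 4148 + 4859 = 9007
Σ Rᵢ = 0 + 16 + 21 = 37
N̂ = 9007 / 37 ≈ 243.4 → 243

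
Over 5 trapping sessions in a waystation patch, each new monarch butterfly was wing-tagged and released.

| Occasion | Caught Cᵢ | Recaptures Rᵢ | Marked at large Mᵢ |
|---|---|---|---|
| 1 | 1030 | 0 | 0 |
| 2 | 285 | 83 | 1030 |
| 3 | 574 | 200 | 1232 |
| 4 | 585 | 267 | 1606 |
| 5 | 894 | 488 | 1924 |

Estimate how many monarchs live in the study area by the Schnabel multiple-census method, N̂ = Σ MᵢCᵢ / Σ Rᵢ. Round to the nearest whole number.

Σ MᵢCᵢ = 0·1030 + 1030·285 + 1232·574 + 1606·585 + 1924·894 = 0 + 293550 + 707168 + 939510 + 1720056 = 3660284
Σ Rᵢ = 0 + 83 + 200 + 267 + 488 = 1038
N̂ = 3660284 / 1038 ≈ 3526.3 → 3526

N ≈ 3526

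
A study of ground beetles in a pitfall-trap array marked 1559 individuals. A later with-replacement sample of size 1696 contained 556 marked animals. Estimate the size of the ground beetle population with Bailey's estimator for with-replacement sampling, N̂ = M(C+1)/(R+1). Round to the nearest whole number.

N̂ = 1559·(1696+1)/(556+1) = 1559·1697/557 = 2645623/557 ≈ 4749.8 → 4750

N ≈ 4750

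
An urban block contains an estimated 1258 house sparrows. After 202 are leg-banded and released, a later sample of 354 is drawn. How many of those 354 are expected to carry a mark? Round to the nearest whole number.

expected recaptures ≈ 57

The marked fraction of the population is 202/1258, so in a sample of 354 expect C·(M/N) marked.
E[R] = 202 × 354 / 1258 = 71508 / 1258 ≈ 56.8 → 57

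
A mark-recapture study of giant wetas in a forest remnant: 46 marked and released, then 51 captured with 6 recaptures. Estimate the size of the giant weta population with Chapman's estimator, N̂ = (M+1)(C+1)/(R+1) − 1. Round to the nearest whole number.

N̂ = (46+1)(51+1)/(6+1) − 1 = 47·52/7 − 1
= 2444/7 − 1 ≈ 349.1 − 1 ≈ 348.1 → 348

N ≈ 348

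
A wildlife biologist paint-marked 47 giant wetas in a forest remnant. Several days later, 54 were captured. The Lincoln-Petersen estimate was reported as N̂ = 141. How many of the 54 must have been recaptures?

From N = M·C/R: R = M·C / N = 47·54 / 141 = 2538 / 141 = 18.

R = 18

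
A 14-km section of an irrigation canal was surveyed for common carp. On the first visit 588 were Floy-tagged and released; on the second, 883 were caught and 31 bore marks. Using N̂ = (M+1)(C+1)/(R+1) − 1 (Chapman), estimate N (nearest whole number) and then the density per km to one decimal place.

density ≈ 1162.1 common carp per km

N̂ = 589·884/32 − 1 = 520676/32 − 1 ≈ 16270.1 → 16270
Density = N̂ / area = 16270 / 14 ≈ 1162.14 → 1162.1 per km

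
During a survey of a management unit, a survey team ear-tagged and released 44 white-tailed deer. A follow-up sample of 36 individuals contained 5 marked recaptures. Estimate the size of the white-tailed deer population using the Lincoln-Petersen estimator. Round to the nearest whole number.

N ≈ 317

If marked individuals mix randomly, R/C ≈ M/N, giving N ≈ M·C/R.
N = (44 × 36) / 5 = 1584 / 5 ≈ 316.8 → 317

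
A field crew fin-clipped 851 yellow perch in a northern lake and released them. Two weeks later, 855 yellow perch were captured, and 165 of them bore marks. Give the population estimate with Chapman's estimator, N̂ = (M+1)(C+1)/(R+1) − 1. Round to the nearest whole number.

N̂ = (851+1)(855+1)/(165+1) − 1 = 852·856/166 − 1
= 729312/166 − 1 ≈ 4393.4 − 1 ≈ 4392.4 → 4392

N ≈ 4392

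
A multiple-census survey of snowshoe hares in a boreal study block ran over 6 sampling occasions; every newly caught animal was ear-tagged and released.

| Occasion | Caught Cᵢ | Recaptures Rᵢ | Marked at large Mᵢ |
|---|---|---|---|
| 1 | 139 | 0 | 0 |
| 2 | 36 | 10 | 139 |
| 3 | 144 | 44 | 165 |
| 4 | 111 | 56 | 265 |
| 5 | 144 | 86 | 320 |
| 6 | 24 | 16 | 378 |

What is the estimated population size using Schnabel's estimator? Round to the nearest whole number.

Σ MᵢCᵢ = 0·139 + 139·36 + 165·144 + 265·111 + 320·144 + 378·24 = 0 + 5004 + 23760 + 29415 + 46080 + 9072 = 113331
Σ Rᵢ = 0 + 10 + 44 + 56 + 86 + 16 = 212
N̂ = 113331 / 212 ≈ 534.6 → 535

N ≈ 535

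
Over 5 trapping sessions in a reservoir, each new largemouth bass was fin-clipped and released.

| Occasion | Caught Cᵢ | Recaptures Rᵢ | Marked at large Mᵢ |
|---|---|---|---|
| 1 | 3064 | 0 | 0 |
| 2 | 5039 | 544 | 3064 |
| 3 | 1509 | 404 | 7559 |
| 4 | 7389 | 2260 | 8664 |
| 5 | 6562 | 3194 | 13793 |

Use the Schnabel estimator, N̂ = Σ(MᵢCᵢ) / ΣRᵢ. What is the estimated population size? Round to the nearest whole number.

Σ MᵢCᵢ = 0·3064 + 3064·5039 + 7559·1509 + 8664·7389 + 13793·6562 = 0 + 15439496 + 11406531 + 64018296 + 90509666 = 181373989
Σ Rᵢ = 0 + 544 + 404 + 2260 + 3194 = 6402
N̂ = 181373989 / 6402 ≈ 28330.8 → 28331

N ≈ 28,331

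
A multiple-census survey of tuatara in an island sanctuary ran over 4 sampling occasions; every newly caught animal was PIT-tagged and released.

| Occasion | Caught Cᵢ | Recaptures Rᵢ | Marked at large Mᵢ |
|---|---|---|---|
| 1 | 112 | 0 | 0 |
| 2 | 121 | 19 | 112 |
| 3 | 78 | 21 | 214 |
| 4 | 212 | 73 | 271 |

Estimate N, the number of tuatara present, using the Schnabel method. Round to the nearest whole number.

Σ MᵢCᵢ = 0·112 + 112·121 + 214·78 + 271·212 = 0 + 13552 + 16692 + 57452 = 87696
Σ Rᵢ = 0 + 19 + 21 + 73 = 113
N̂ = 87696 / 113 ≈ 776.1 → 776

N ≈ 776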